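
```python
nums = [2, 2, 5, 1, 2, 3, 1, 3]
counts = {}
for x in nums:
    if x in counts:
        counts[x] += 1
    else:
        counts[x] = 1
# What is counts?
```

Initial: counts = {}, nums = [2, 2, 5, 1, 2, 3, 1, 3]
See 2: counts = {2: 1}
See 2: counts = {2: 2}
See 5: counts = {2: 2, 5: 1}
See 1: counts = {2: 2, 5: 1, 1: 1}
See 2: counts = {2: 3, 5: 1, 1: 1}
See 3: counts = {2: 3, 5: 1, 1: 1, 3: 1}
See 1: counts = {2: 3, 5: 1, 1: 2, 3: 1}
See 3: counts = {2: 3, 5: 1, 1: 2, 3: 2}

{2: 3, 5: 1, 1: 2, 3: 2}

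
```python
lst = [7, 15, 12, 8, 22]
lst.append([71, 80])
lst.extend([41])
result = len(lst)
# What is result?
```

After line 1: lst = [7, 15, 12, 8, 22]
After line 2 (append adds [71, 80] as single element): lst = [7, 15, 12, 8, 22, [71, 80]]
After line 3 (extend unpacks [41], adds 41): lst = [7, 15, 12, 8, 22, [71, 80], 41]
After line 4: result = len(lst) = 7

7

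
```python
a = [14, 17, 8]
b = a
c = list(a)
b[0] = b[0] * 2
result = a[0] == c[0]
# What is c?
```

After line 1: a = [14, 17, 8]
After line 2 (b = a, alias): a = [14, 17, 8], b = [14, 17, 8]
After line 3 (c = list(a) is a copy, new object): c = [14, 17, 8]
After line 4 (b[0] = 14 * 2 = 28; mutates shared a/b): a = b = [28, 17, 8], c = [14, 17, 8]
After line 5 (a[0] = 28, c[0] = 14; result = False)

[14, 17, 8]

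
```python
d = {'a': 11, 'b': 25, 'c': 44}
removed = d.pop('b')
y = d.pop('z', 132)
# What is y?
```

After line 1: d = {'a': 11, 'b': 25, 'c': 44}
After line 2 (pop 'b' returns 25): d = {'a': 11, 'c': 44}, removed = 25
After line 3 (pop 'z' missing, returns default 132): d = {'a': 11, 'c': 44}, y = 132

132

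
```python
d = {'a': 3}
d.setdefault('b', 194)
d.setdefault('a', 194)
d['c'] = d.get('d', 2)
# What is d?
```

After line 1: d = {'a': 3}
After line 2 (setdefault adds 'b'=194): d = {'a': 3, 'b': 194}
After line 3 (setdefault 'a' no-op, already exists): d = {'a': 3, 'b': 194}
After line 4 (get('d', 2) returns default since 'd' not in d): d = {'a': 3, 'b': 194, 'c': 2}

{'a': 3, 'b': 194, 'c': 2}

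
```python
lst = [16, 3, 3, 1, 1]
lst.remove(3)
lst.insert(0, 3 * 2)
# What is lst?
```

After line 1: lst = [16, 3, 3, 1, 1]
After line 2 (remove first 3): lst = [16, 3, 1, 1]
After line 3 (insert 6 at index 0): lst = [6, 16, 3, 1, 1]

[6, 16, 3, 1, 1]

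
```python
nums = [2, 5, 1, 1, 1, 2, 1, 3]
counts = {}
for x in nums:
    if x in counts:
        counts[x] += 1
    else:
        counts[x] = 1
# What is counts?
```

Initial: counts = {}, nums = [2, 5, 1, 1, 1, 2, 1, 3]
See 2: counts = {2: 1}
See 5: counts = {2: 1, 5: 1}
See 1: counts = {2: 1, 5: 1, 1: 1}
See 1: counts = {2: 1, 5: 1, 1: 2}
See 1: counts = {2: 1, 5: 1, 1: 3}
See 2: counts = {2: 2, 5: 1, 1: 3}
See 1: counts = {2: 2, 5: 1, 1: 4}
See 3: counts = {2: 2, 5: 1, 1: 4, 3: 1}

{2: 2, 5: 1, 1: 4, 3: 1}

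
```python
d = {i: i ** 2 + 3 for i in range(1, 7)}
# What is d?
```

{1: 4, 2: 7, 3: 12, 4: 19, 5: 28, 6: 39}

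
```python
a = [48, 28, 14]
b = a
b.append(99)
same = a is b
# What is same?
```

After line 1: a = [48, 28, 14]
After line 2 (b = a is an alias, same object): a = [48, 28, 14], b = [48, 28, 14]
After line 3 (b.append mutates the shared list): a = [48, 28, 14, 99], b = [48, 28, 14, 99]
After line 4 (same = a is b; same object -> True): same = True

True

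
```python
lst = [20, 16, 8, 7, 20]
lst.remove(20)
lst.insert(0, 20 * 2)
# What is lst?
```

After line 1: lst = [20, 16, 8, 7, 20]
After line 2 (remove first 20): lst = [16, 8, 7, 20]
After line 3 (insert 40 at index 0): lst = [40, 16, 8, 7, 20]

[40, 16, 8, 7, 20]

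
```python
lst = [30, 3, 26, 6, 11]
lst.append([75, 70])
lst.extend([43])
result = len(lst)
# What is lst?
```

After line 1: lst = [30, 3, 26, 6, 11]
After line 2 (append adds [75, 70] as single element): lst = [30, 3, 26, 6, 11, [75, 70]]
After line 3 (extend unpacks [43], adds 43): lst = [30, 3, 26, 6, 11, [75, 70], 43]
After line 4: result = len(lst) = 7

[30, 3, 26, 6, 11, [75, 70], 43]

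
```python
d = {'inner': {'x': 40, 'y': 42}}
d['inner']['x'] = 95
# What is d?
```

After line 1: d = {'inner': {'x': 40, 'y': 42}}
After line 2 (inner x overwritten): d = {'inner': {'x': 95, 'y': 42}}

{'inner': {'x': 95, 'y': 42}}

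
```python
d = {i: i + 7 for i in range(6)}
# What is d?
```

{0: 7, 1: 8, 2: 9, 3: 10, 4: 11, 5: 12}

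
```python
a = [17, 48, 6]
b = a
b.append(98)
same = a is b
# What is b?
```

After line 1: a = [17, 48, 6]
After line 2 (b = a is an alias, same object): a = [17, 48, 6], b = [17, 48, 6]
After line 3 (b.append mutates the shared list): a = [17, 48, 6, 98], b = [17, 48, 6, 98]
After line 4 (same = a is b; same object -> True): same = True

[17, 48, 6, 98]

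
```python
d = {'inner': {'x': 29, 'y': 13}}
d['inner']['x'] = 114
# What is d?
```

After line 1: d = {'inner': {'x': 29, 'y': 13}}
After line 2 (inner x overwritten): d = {'inner': {'x': 114, 'y': 13}}

{'inner': {'x': 114, 'y': 13}}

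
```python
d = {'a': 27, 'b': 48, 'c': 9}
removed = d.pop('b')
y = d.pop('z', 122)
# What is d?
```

After line 1: d = {'a': 27, 'b': 48, 'c': 9}
After line 2 (pop 'b' returns 48): d = {'a': 27, 'c': 9}, removed = 48
After line 3 (pop 'z' missing, returns default 122): d = {'a': 27, 'c': 9}, y = 122

{'a': 27, 'c': 9}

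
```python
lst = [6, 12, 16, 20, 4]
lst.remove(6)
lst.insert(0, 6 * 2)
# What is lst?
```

After line 1: lst = [6, 12, 16, 20, 4]
After line 2 (remove first 6): lst = [12, 16, 20, 4]
After line 3 (insert 12 at index 0): lst = [12, 12, 16, 20, 4]

[12, 12, 16, 20, 4]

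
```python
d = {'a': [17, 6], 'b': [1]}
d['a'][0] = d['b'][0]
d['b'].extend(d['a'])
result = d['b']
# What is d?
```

After line 1: d = {'a': [17, 6], 'b': [1]}
After line 2 (a[0] = b[0] = 1): d = {'a': [1, 6], 'b': [1]}
After line 3 (b.extend(a) appends [1, 6]): d = {'a': [1, 6], 'b': [1, 1, 6]}
After line 4: result = d['b'] = [1, 1, 6]

{'a': [1, 6], 'b': [1, 1, 6]}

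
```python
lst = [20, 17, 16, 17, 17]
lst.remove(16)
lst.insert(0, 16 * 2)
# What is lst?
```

After line 1: lst = [20, 17, 16, 17, 17]
After line 2 (remove first 16): lst = [20, 17, 17, 17]
After line 3 (insert 32 at index 0): lst = [32, 20, 17, 17, 17]

[32, 20, 17, 17, 17]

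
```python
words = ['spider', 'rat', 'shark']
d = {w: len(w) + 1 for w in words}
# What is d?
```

{'spider': 7, 'rat': 4, 'shark': 6}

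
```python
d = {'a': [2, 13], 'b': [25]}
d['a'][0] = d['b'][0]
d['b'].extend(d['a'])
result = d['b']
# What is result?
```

After line 1: d = {'a': [2, 13], 'b': [25]}
After line 2 (a[0] = b[0] = 25): d = {'a': [25, 13], 'b': [25]}
After line 3 (b.extend(a) appends [25, 13]): d = {'a': [25, 13], 'b': [25, 25, 13]}
After line 4: result = d['b'] = [25, 25, 13]

[25, 25, 13]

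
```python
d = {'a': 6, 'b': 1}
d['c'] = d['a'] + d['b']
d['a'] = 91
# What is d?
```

After line 1: d = {'a': 6, 'b': 1}
After line 2 (d['c'] = 6 + 1): d = {'a': 6, 'b': 1, 'c': 7}
After line 3: d = {'a': 91, 'b': 1, 'c': 7}

{'a': 91, 'b': 1, 'c': 7}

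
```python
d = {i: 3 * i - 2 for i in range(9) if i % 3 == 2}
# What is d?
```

{2: 4, 5: 13, 8: 22}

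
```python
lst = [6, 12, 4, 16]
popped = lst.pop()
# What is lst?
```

[6, 12, 4]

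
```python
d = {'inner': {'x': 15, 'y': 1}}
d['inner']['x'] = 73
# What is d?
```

After line 1: d = {'inner': {'x': 15, 'y': 1}}
After line 2 (inner x overwritten): d = {'inner': {'x': 73, 'y': 1}}

{'inner': {'x': 73, 'y': 1}}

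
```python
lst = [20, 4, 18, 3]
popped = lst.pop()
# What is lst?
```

[20, 4, 18]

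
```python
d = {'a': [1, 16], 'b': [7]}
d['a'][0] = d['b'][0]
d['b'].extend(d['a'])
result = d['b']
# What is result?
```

After line 1: d = {'a': [1, 16], 'b': [7]}
After line 2 (a[0] = b[0] = 7): d = {'a': [7, 16], 'b': [7]}
After line 3 (b.extend(a) appends [7, 16]): d = {'a': [7, 16], 'b': [7, 7, 16]}
After line 4: result = d['b'] = [7, 7, 16]

[7, 7, 16]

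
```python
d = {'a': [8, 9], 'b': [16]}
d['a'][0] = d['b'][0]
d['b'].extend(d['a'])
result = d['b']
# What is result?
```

After line 1: d = {'a': [8, 9], 'b': [16]}
After line 2 (a[0] = b[0] = 16): d = {'a': [16, 9], 'b': [16]}
After line 3 (b.extend(a) appends [16, 9]): d = {'a': [16, 9], 'b': [16, 16, 9]}
After line 4: result = d['b'] = [16, 16, 9]

[16, 16, 9]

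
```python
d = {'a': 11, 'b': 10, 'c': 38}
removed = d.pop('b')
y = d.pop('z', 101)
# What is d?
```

After line 1: d = {'a': 11, 'b': 10, 'c': 38}
After line 2 (pop 'b' returns 10): d = {'a': 11, 'c': 38}, removed = 10
After line 3 (pop 'z' missing, returns default 101): d = {'a': 11, 'c': 38}, y = 101

{'a': 11, 'c': 38}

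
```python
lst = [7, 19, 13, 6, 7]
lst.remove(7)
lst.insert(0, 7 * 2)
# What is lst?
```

After line 1: lst = [7, 19, 13, 6, 7]
After line 2 (remove first 7): lst = [19, 13, 6, 7]
After line 3 (insert 14 at index 0): lst = [14, 19, 13, 6, 7]

[14, 19, 13, 6, 7]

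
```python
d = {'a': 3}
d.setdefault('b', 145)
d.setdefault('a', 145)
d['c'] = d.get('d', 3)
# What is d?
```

After line 1: d = {'a': 3}
After line 2 (setdefault adds 'b'=145): d = {'a': 3, 'b': 145}
After line 3 (setdefault 'a' no-op, already exists): d = {'a': 3, 'b': 145}
After line 4 (get('d', 3) returns default since 'd' not in d): d = {'a': 3, 'b': 145, 'c': 3}

{'a': 3, 'b': 145, 'c': 3}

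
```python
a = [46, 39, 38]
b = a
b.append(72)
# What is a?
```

After line 1: a = [46, 39, 38]
After line 2 (b = a is an alias, same object): a = [46, 39, 38], b = [46, 39, 38]
After line 3 (b.append mutates the shared list): a = [46, 39, 38, 72], b = [46, 39, 38, 72]

[46, 39, 38, 72]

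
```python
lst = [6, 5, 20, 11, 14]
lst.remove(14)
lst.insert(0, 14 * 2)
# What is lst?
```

After line 1: lst = [6, 5, 20, 11, 14]
After line 2 (remove first 14): lst = [6, 5, 20, 11]
After line 3 (insert 28 at index 0): lst = [28, 6, 5, 20, 11]

[28, 6, 5, 20, 11]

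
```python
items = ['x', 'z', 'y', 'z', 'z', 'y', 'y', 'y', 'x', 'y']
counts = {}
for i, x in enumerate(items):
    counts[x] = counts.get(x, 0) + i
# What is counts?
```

Initial: counts = {}, items = ['x', 'z', 'y', 'z', 'z', 'y', 'y', 'y', 'x', 'y']
i=0, x='x': counts = {'x': 0}
i=1, x='z': counts = {'x': 0, 'z': 1}
i=2, x='y': counts = {'x': 0, 'z': 1, 'y': 2}
i=3, x='z': counts = {'x': 0, 'z': 4, 'y': 2}
i=4, x='z': counts = {'x': 0, 'z': 8, 'y': 2}
i=5, x='y': counts = {'x': 0, 'z': 8, 'y': 7}
i=6, x='y': counts = {'x': 0, 'z': 8, 'y': 13}
i=7, x='y': counts = {'x': 0, 'z': 8, 'y': 20}
i=8, x='x': counts = {'x': 8, 'z': 8, 'y': 20}
i=9, x='y': counts = {'x': 8, 'z': 8, 'y': 29}

{'x': 8, 'z': 8, 'y': 29}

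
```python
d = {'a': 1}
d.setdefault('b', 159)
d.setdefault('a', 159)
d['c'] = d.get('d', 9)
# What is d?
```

After line 1: d = {'a': 1}
After line 2 (setdefault adds 'b'=159): d = {'a': 1, 'b': 159}
After line 3 (setdefault 'a' no-op, already exists): d = {'a': 1, 'b': 159}
After line 4 (get('d', 9) returns default since 'd' not in d): d = {'a': 1, 'b': 159, 'c': 9}

{'a': 1, 'b': 159, 'c': 9}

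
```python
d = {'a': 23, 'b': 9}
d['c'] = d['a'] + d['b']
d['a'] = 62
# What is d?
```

After line 1: d = {'a': 23, 'b': 9}
After line 2 (d['c'] = 23 + 9): d = {'a': 23, 'b': 9, 'c': 32}
After line 3: d = {'a': 62, 'b': 9, 'c': 32}

{'a': 62, 'b': 9, 'c': 32}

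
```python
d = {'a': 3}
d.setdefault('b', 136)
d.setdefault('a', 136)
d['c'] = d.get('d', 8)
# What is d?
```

After line 1: d = {'a': 3}
After line 2 (setdefault adds 'b'=136): d = {'a': 3, 'b': 136}
After line 3 (setdefault 'a' no-op, already exists): d = {'a': 3, 'b': 136}
After line 4 (get('d', 8) returns default since 'd' not in d): d = {'a': 3, 'b': 136, 'c': 8}

{'a': 3, 'b': 136, 'c': 8}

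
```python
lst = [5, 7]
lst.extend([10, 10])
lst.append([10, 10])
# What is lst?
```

After line 1: lst = [5, 7]
After line 2 (extend unpacks [10, 10]): lst = [5, 7, 10, 10]
After line 3 (append adds [10, 10] as single element): lst = [5, 7, 10, 10, [10, 10]]

[5, 7, 10, 10, [10, 10]]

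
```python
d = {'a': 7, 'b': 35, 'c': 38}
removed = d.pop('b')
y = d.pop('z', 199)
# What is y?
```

After line 1: d = {'a': 7, 'b': 35, 'c': 38}
After line 2 (pop 'b' returns 35): d = {'a': 7, 'c': 38}, removed = 35
After line 3 (pop 'z' missing, returns default 199): d = {'a': 7, 'c': 38}, y = 199

199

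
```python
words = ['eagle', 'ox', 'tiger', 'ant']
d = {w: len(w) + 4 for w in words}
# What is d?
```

{'eagle': 9, 'ox': 6, 'tiger': 9, 'ant': 7}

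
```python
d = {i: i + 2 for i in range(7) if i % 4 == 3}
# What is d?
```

{3: 5}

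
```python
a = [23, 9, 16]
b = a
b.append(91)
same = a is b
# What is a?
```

After line 1: a = [23, 9, 16]
After line 2 (b = a is an alias, same object): a = [23, 9, 16], b = [23, 9, 16]
After line 3 (b.append mutates the shared list): a = [23, 9, 16, 91], b = [23, 9, 16, 91]
After line 4 (same = a is b; same object -> True): same = True

[23, 9, 16, 91]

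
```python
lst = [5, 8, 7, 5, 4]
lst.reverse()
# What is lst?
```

[4, 5, 7, 8, 5]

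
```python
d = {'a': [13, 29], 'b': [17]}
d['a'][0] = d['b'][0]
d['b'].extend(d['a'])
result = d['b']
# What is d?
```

After line 1: d = {'a': [13, 29], 'b': [17]}
After line 2 (a[0] = b[0] = 17): d = {'a': [17, 29], 'b': [17]}
After line 3 (b.extend(a) appends [17, 29]): d = {'a': [17, 29], 'b': [17, 17, 29]}
After line 4: result = d['b'] = [17, 17, 29]

{'a': [17, 29], 'b': [17, 17, 29]}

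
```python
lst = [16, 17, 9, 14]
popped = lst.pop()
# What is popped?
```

14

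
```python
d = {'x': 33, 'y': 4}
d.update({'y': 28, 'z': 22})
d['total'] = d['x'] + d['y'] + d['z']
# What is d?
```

After line 1: d = {'x': 33, 'y': 4}
After line 2 (y overwritten, z added): d = {'x': 33, 'y': 28, 'z': 22}
After line 3 (total = 33 + 28 + 22 = 83): d = {'x': 33, 'y': 28, 'z': 22, 'total': 83}

{'x': 33, 'y': 28, 'z': 22, 'total': 83}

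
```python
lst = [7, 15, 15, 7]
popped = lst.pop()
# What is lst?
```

[7, 15, 15]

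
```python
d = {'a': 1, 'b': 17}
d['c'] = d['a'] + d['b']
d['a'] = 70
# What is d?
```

After line 1: d = {'a': 1, 'b': 17}
After line 2 (d['c'] = 1 + 17): d = {'a': 1, 'b': 17, 'c': 18}
After line 3: d = {'a': 70, 'b': 17, 'c': 18}

{'a': 70, 'b': 17, 'c': 18}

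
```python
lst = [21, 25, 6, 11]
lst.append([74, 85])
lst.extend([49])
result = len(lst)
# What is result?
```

After line 1: lst = [21, 25, 6, 11]
After line 2 (append adds [74, 85] as single element): lst = [21, 25, 6, 11, [74, 85]]
After line 3 (extend unpacks [49], adds 49): lst = [21, 25, 6, 11, [74, 85], 49]
After line 4: result = len(lst) = 6

6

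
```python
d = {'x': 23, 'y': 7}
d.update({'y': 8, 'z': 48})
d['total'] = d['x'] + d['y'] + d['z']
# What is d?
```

After line 1: d = {'x': 23, 'y': 7}
After line 2 (y overwritten, z added): d = {'x': 23, 'y': 8, 'z': 48}
After line 3 (total = 23 + 8 + 48 = 79): d = {'x': 23, 'y': 8, 'z': 48, 'total': 79}

{'x': 23, 'y': 8, 'z': 48, 'total': 79}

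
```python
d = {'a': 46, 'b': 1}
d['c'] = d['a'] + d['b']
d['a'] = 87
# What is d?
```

After line 1: d = {'a': 46, 'b': 1}
After line 2 (d['c'] = 46 + 1): d = {'a': 46, 'b': 1, 'c': 47}
After line 3: d = {'a': 87, 'b': 1, 'c': 47}

{'a': 87, 'b': 1, 'c': 47}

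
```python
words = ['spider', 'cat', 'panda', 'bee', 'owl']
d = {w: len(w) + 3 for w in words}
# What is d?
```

{'spider': 9, 'cat': 6, 'panda': 8, 'bee': 6, 'owl': 6}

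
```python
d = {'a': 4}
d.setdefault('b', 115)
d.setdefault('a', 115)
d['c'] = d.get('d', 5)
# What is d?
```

After line 1: d = {'a': 4}
After line 2 (setdefault adds 'b'=115): d = {'a': 4, 'b': 115}
After line 3 (setdefault 'a' no-op, already exists): d = {'a': 4, 'b': 115}
After line 4 (get('d', 5) returns default since 'd' not in d): d = {'a': 4, 'b': 115, 'c': 5}

{'a': 4, 'b': 115, 'c': 5}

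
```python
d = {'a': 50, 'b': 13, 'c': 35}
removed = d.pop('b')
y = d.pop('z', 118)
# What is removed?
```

After line 1: d = {'a': 50, 'b': 13, 'c': 35}
After line 2 (pop 'b' returns 13): d = {'a': 50, 'c': 35}, removed = 13
After line 3 (pop 'z' missing, returns default 118): d = {'a': 50, 'c': 35}, y = 118

13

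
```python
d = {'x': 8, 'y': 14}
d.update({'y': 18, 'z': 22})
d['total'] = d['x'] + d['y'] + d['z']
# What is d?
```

After line 1: d = {'x': 8, 'y': 14}
After line 2 (y overwritten, z added): d = {'x': 8, 'y': 18, 'z': 22}
After line 3 (total = 8 + 18 + 22 = 48): d = {'x': 8, 'y': 18, 'z': 22, 'total': 48}

{'x': 8, 'y': 18, 'z': 22, 'total': 48}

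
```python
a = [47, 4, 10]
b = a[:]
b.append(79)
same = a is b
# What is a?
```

After line 1: a = [47, 4, 10]
After line 2 (b = a[:] is a shallow copy, new object): a = [47, 4, 10], b = [47, 4, 10]
After line 3 (append only mutates b): a = [47, 4, 10], b = [47, 4, 10, 79]
After line 4 (same = a is b; different objects -> False): same = False

[47, 4, 10]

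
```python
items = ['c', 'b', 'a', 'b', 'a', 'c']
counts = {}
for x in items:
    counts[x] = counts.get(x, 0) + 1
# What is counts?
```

Initial: counts = {}, items = ['c', 'b', 'a', 'b', 'a', 'c']
See 'c': counts = {'c': 1}
See 'b': counts = {'c': 1, 'b': 1}
See 'a': counts = {'c': 1, 'b': 1, 'a': 1}
See 'b': counts = {'c': 1, 'b': 2, 'a': 1}
See 'a': counts = {'c': 1, 'b': 2, 'a': 2}
See 'c': counts = {'c': 2, 'b': 2, 'a': 2}

{'c': 2, 'b': 2, 'a': 2}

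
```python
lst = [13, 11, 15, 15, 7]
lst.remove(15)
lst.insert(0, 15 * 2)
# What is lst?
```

After line 1: lst = [13, 11, 15, 15, 7]
After line 2 (remove first 15): lst = [13, 11, 15, 7]
After line 3 (insert 30 at index 0): lst = [30, 13, 11, 15, 7]

[30, 13, 11, 15, 7]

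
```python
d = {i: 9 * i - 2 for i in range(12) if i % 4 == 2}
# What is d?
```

{2: 16, 6: 52, 10: 88}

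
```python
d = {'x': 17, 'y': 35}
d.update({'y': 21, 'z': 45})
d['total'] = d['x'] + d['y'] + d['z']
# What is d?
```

After line 1: d = {'x': 17, 'y': 35}
After line 2 (y overwritten, z added): d = {'x': 17, 'y': 21, 'z': 45}
After line 3 (total = 17 + 21 + 45 = 83): d = {'x': 17, 'y': 21, 'z': 45, 'total': 83}

{'x': 17, 'y': 21, 'z': 45, 'total': 83}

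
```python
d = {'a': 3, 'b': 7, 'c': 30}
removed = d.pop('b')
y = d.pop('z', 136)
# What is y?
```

After line 1: d = {'a': 3, 'b': 7, 'c': 30}
After line 2 (pop 'b' returns 7): d = {'a': 3, 'c': 30}, removed = 7
After line 3 (pop 'z' missing, returns default 136): d = {'a': 3, 'c': 30}, y = 136

136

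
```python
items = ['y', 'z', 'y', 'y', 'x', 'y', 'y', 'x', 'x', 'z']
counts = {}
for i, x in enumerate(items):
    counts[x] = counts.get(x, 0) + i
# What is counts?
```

Initial: counts = {}, items = ['y', 'z', 'y', 'y', 'x', 'y', 'y', 'x', 'x', 'z']
i=0, x='y': counts = {'y': 0}
i=1, x='z': counts = {'y': 0, 'z': 1}
i=2, x='y': counts = {'y': 2, 'z': 1}
i=3, x='y': counts = {'y': 5, 'z': 1}
i=4, x='x': counts = {'y': 5, 'z': 1, 'x': 4}
i=5, x='y': counts = {'y': 10, 'z': 1, 'x': 4}
i=6, x='y': counts = {'y': 16, 'z': 1, 'x': 4}
i=7, x='x': counts = {'y': 16, 'z': 1, 'x': 11}
i=8, x='x': counts = {'y': 16, 'z': 1, 'x': 19}
i=9, x='z': counts = {'y': 16, 'z': 10, 'x': 19}

{'y': 16, 'z': 10, 'x': 19}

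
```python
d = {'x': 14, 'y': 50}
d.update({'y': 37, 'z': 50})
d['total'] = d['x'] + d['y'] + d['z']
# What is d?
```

After line 1: d = {'x': 14, 'y': 50}
After line 2 (y overwritten, z added): d = {'x': 14, 'y': 37, 'z': 50}
After line 3 (total = 14 + 37 + 50 = 101): d = {'x': 14, 'y': 37, 'z': 50, 'total': 101}

{'x': 14, 'y': 37, 'z': 50, 'total': 101}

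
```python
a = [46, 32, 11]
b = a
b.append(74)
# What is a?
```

After line 1: a = [46, 32, 11]
After line 2 (b = a is an alias, same object): a = [46, 32, 11], b = [46, 32, 11]
After line 3 (b.append mutates the shared list): a = [46, 32, 11, 74], b = [46, 32, 11, 74]

[46, 32, 11, 74]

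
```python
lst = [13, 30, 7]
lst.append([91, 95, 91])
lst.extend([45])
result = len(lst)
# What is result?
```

After line 1: lst = [13, 30, 7]
After line 2 (append adds [91, 95, 91] as single element): lst = [13, 30, 7, [91, 95, 91]]
After line 3 (extend unpacks [45], adds 45): lst = [13, 30, 7, [91, 95, 91], 45]
After line 4: result = len(lst) = 5

5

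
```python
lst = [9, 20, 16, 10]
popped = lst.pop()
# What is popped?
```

10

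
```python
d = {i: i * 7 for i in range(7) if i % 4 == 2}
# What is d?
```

{2: 14, 6: 42}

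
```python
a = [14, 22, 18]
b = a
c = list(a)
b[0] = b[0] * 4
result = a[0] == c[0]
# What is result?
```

After line 1: a = [14, 22, 18]
After line 2 (b = a, alias): a = [14, 22, 18], b = [14, 22, 18]
After line 3 (c = list(a) is a copy, new object): c = [14, 22, 18]
After line 4 (b[0] = 14 * 4 = 56; mutates shared a/b): a = b = [56, 22, 18], c = [14, 22, 18]
After line 5 (a[0] = 56, c[0] = 14; result = False)

False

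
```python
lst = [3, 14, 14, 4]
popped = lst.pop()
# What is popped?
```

4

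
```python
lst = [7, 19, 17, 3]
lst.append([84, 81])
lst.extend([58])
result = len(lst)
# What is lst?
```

After line 1: lst = [7, 19, 17, 3]
After line 2 (append adds [84, 81] as single element): lst = [7, 19, 17, 3, [84, 81]]
After line 3 (extend unpacks [58], adds 58): lst = [7, 19, 17, 3, [84, 81], 58]
After line 4: result = len(lst) = 6

[7, 19, 17, 3, [84, 81], 58]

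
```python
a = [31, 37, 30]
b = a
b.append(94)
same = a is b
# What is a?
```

After line 1: a = [31, 37, 30]
After line 2 (b = a is an alias, same object): a = [31, 37, 30], b = [31, 37, 30]
After line 3 (b.append mutates the shared list): a = [31, 37, 30, 94], b = [31, 37, 30, 94]
After line 4 (same = a is b; same object -> True): same = True

[31, 37, 30, 94]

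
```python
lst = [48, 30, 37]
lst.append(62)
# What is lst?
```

[48, 30, 37, 62]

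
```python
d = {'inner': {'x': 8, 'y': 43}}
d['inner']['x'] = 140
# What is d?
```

After line 1: d = {'inner': {'x': 8, 'y': 43}}
After line 2 (inner x overwritten): d = {'inner': {'x': 140, 'y': 43}}

{'inner': {'x': 140, 'y': 43}}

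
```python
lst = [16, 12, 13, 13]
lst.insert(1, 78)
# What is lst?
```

[16, 78, 12, 13, 13]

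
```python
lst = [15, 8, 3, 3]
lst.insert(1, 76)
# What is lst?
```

[15, 76, 8, 3, 3]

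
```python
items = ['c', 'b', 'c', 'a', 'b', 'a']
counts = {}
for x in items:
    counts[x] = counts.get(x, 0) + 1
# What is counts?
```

Initial: counts = {}, items = ['c', 'b', 'c', 'a', 'b', 'a']
See 'c': counts = {'c': 1}
See 'b': counts = {'c': 1, 'b': 1}
See 'c': counts = {'c': 2, 'b': 1}
See 'a': counts = {'c': 2, 'b': 1, 'a': 1}
See 'b': counts = {'c': 2, 'b': 2, 'a': 1}
See 'a': counts = {'c': 2, 'b': 2, 'a': 2}

{'c': 2, 'b': 2, 'a': 2}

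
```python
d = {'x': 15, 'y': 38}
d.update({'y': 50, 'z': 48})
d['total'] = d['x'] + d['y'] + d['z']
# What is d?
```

After line 1: d = {'x': 15, 'y': 38}
After line 2 (y overwritten, z added): d = {'x': 15, 'y': 50, 'z': 48}
After line 3 (total = 15 + 50 + 48 = 113): d = {'x': 15, 'y': 50, 'z': 48, 'total': 113}

{'x': 15, 'y': 50, 'z': 48, 'total': 113}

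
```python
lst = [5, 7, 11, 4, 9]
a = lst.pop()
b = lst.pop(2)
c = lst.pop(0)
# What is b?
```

After line 1: lst = [5, 7, 11, 4, 9]
After line 2 (pop() -> a = 9): lst = [5, 7, 11, 4]
After line 3 (pop(2) -> b = 11): lst = [5, 7, 4]
After line 4 (pop(0) -> c = 5): lst = [7, 4]

11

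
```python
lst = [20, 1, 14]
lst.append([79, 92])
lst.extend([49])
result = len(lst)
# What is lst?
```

After line 1: lst = [20, 1, 14]
After line 2 (append adds [79, 92] as single element): lst = [20, 1, 14, [79, 92]]
After line 3 (extend unpacks [49], adds 49): lst = [20, 1, 14, [79, 92], 49]
After line 4: result = len(lst) = 5

[20, 1, 14, [79, 92], 49]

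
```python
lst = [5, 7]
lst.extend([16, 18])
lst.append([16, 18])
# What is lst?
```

After line 1: lst = [5, 7]
After line 2 (extend unpacks [16, 18]): lst = [5, 7, 16, 18]
After line 3 (append adds [16, 18] as single element): lst = [5, 7, 16, 18, [16, 18]]

[5, 7, 16, 18, [16, 18]]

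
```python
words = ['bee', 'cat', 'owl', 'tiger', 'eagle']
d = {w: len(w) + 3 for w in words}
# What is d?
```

{'bee': 6, 'cat': 6, 'owl': 6, 'tiger': 8, 'eagle': 8}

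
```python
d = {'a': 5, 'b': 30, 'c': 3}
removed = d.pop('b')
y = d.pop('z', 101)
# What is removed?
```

After line 1: d = {'a': 5, 'b': 30, 'c': 3}
After line 2 (pop 'b' returns 30): d = {'a': 5, 'c': 3}, removed = 30
After line 3 (pop 'z' missing, returns default 101): d = {'a': 5, 'c': 3}, y = 101

30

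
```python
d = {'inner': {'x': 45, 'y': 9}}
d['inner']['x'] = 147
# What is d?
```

After line 1: d = {'inner': {'x': 45, 'y': 9}}
After line 2 (inner x overwritten): d = {'inner': {'x': 147, 'y': 9}}

{'inner': {'x': 147, 'y': 9}}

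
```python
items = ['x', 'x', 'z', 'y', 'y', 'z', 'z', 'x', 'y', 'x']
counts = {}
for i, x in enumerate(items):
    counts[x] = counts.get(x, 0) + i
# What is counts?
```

Initial: counts = {}, items = ['x', 'x', 'z', 'y', 'y', 'z', 'z', 'x', 'y', 'x']
i=0, x='x': counts = {'x': 0}
i=1, x='x': counts = {'x': 1}
i=2, x='z': counts = {'x': 1, 'z': 2}
i=3, x='y': counts = {'x': 1, 'z': 2, 'y': 3}
i=4, x='y': counts = {'x': 1, 'z': 2, 'y': 7}
i=5, x='z': counts = {'x': 1, 'z': 7, 'y': 7}
i=6, x='z': counts = {'x': 1, 'z': 13, 'y': 7}
i=7, x='x': counts = {'x': 8, 'z': 13, 'y': 7}
i=8, x='y': counts = {'x': 8, 'z': 13, 'y': 15}
i=9, x='x': counts = {'x': 17, 'z': 13, 'y': 15}

{'x': 17, 'z': 13, 'y': 15}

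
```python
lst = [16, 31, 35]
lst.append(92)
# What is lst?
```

[16, 31, 35, 92]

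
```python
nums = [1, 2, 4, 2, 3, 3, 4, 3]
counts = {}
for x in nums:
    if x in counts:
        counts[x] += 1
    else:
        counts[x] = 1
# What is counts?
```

Initial: counts = {}, nums = [1, 2, 4, 2, 3, 3, 4, 3]
See 1: counts = {1: 1}
See 2: counts = {1: 1, 2: 1}
See 4: counts = {1: 1, 2: 1, 4: 1}
See 2: counts = {1: 1, 2: 2, 4: 1}
See 3: counts = {1: 1, 2: 2, 4: 1, 3: 1}
See 3: counts = {1: 1, 2: 2, 4: 1, 3: 2}
See 4: counts = {1: 1, 2: 2, 4: 2, 3: 2}
See 3: counts = {1: 1, 2: 2, 4: 2, 3: 3}

{1: 1, 2: 2, 4: 2, 3: 3}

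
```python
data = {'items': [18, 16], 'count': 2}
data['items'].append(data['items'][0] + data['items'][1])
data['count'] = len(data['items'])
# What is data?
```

After line 1: data = {'items': [18, 16], 'count': 2}
After line 2 (append 18 + 16 = 34): data = {'items': [18, 16, 34], 'count': 2}
After line 3 (count = len(items) = 3): data = {'items': [18, 16, 34], 'count': 3}

{'items': [18, 16, 34], 'count': 3}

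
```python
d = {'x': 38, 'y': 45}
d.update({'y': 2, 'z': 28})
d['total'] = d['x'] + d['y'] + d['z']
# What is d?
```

After line 1: d = {'x': 38, 'y': 45}
After line 2 (y overwritten, z added): d = {'x': 38, 'y': 2, 'z': 28}
After line 3 (total = 38 + 2 + 28 = 68): d = {'x': 38, 'y': 2, 'z': 28, 'total': 68}

{'x': 38, 'y': 2, 'z': 28, 'total': 68}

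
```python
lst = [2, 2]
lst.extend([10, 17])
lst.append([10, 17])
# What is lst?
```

After line 1: lst = [2, 2]
After line 2 (extend unpacks [10, 17]): lst = [2, 2, 10, 17]
After line 3 (append adds [10, 17] as single element): lst = [2, 2, 10, 17, [10, 17]]

[2, 2, 10, 17, [10, 17]]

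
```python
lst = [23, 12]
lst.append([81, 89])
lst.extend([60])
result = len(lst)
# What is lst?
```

After line 1: lst = [23, 12]
After line 2 (append adds [81, 89] as single element): lst = [23, 12, [81, 89]]
After line 3 (extend unpacks [60], adds 60): lst = [23, 12, [81, 89], 60]
After line 4: result = len(lst) = 4

[23, 12, [81, 89], 60]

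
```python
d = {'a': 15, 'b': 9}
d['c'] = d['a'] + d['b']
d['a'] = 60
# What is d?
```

After line 1: d = {'a': 15, 'b': 9}
After line 2 (d['c'] = 15 + 9): d = {'a': 15, 'b': 9, 'c': 24}
After line 3: d = {'a': 60, 'b': 9, 'c': 24}

{'a': 60, 'b': 9, 'c': 24}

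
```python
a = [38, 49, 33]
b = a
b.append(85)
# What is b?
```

After line 1: a = [38, 49, 33]
After line 2 (b = a is an alias, same object): a = [38, 49, 33], b = [38, 49, 33]
After line 3 (b.append mutates the shared list): a = [38, 49, 33, 85], b = [38, 49, 33, 85]

[38, 49, 33, 85]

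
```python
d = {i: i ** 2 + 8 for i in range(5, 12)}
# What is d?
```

{5: 33, 6: 44, 7: 57, 8: 72, 9: 89, 10: 108, 11: 129}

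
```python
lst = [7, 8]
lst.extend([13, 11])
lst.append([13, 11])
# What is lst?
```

After line 1: lst = [7, 8]
After line 2 (extend unpacks [13, 11]): lst = [7, 8, 13, 11]
After line 3 (append adds [13, 11] as single element): lst = [7, 8, 13, 11, [13, 11]]

[7, 8, 13, 11, [13, 11]]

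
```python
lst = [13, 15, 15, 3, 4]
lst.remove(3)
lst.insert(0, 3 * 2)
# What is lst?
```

After line 1: lst = [13, 15, 15, 3, 4]
After line 2 (remove first 3): lst = [13, 15, 15, 4]
After line 3 (insert 6 at index 0): lst = [6, 13, 15, 15, 4]

[6, 13, 15, 15, 4]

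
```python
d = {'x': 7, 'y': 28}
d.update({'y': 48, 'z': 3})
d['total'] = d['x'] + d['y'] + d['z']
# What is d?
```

After line 1: d = {'x': 7, 'y': 28}
After line 2 (y overwritten, z added): d = {'x': 7, 'y': 48, 'z': 3}
After line 3 (total = 7 + 48 + 3 = 58): d = {'x': 7, 'y': 48, 'z': 3, 'total': 58}

{'x': 7, 'y': 48, 'z': 3, 'total': 58}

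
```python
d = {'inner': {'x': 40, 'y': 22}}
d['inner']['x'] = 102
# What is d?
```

After line 1: d = {'inner': {'x': 40, 'y': 22}}
After line 2 (inner x overwritten): d = {'inner': {'x': 102, 'y': 22}}

{'inner': {'x': 102, 'y': 22}}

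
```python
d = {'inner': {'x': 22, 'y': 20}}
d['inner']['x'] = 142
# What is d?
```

After line 1: d = {'inner': {'x': 22, 'y': 20}}
After line 2 (inner x overwritten): d = {'inner': {'x': 142, 'y': 20}}

{'inner': {'x': 142, 'y': 20}}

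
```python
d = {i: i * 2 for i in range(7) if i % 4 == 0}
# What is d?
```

{0: 0, 4: 8}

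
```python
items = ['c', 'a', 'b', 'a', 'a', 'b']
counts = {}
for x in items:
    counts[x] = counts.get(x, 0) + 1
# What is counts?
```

Initial: counts = {}, items = ['c', 'a', 'b', 'a', 'a', 'b']
See 'c': counts = {'c': 1}
See 'a': counts = {'c': 1, 'a': 1}
See 'b': counts = {'c': 1, 'a': 1, 'b': 1}
See 'a': counts = {'c': 1, 'a': 2, 'b': 1}
See 'a': counts = {'c': 1, 'a': 3, 'b': 1}
See 'b': counts = {'c': 1, 'a': 3, 'b': 2}

{'c': 1, 'a': 3, 'b': 2}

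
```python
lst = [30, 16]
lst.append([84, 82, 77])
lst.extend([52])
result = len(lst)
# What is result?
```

After line 1: lst = [30, 16]
After line 2 (append adds [84, 82, 77] as single element): lst = [30, 16, [84, 82, 77]]
After line 3 (extend unpacks [52], adds 52): lst = [30, 16, [84, 82, 77], 52]
After line 4: result = len(lst) = 4

4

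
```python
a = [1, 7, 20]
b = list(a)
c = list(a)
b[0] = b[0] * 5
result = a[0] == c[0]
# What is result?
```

After line 1: a = [1, 7, 20]
After line 2 (b = list(a), copy): a = [1, 7, 20], b = [1, 7, 20]
After line 3 (c = list(a) is a copy, new object): c = [1, 7, 20]
After line 4 (b[0] = 1 * 5 = 5; only b mutates (copy)): a = [1, 7, 20], b = [5, 7, 20], c = [1, 7, 20]
After line 5 (a[0] = 1, c[0] = 1; result = True)

True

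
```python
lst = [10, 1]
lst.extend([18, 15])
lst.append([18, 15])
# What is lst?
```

After line 1: lst = [10, 1]
After line 2 (extend unpacks [18, 15]): lst = [10, 1, 18, 15]
After line 3 (append adds [18, 15] as single element): lst = [10, 1, 18, 15, [18, 15]]

[10, 1, 18, 15, [18, 15]]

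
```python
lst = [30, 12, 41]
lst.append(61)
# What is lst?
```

[30, 12, 41, 61]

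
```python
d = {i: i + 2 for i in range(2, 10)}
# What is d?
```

{2: 4, 3: 5, 4: 6, 5: 7, 6: 8, 7: 9, 8: 10, 9: 11}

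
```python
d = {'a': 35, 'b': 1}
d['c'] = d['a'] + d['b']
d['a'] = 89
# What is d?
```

After line 1: d = {'a': 35, 'b': 1}
After line 2 (d['c'] = 35 + 1): d = {'a': 35, 'b': 1, 'c': 36}
After line 3: d = {'a': 89, 'b': 1, 'c': 36}

{'a': 89, 'b': 1, 'c': 36}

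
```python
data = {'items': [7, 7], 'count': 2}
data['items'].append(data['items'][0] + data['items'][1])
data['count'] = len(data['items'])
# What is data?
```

After line 1: data = {'items': [7, 7], 'count': 2}
After line 2 (append 7 + 7 = 14): data = {'items': [7, 7, 14], 'count': 2}
After line 3 (count = len(items) = 3): data = {'items': [7, 7, 14], 'count': 3}

{'items': [7, 7, 14], 'count': 3}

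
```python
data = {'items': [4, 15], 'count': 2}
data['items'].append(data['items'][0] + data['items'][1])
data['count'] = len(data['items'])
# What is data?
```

After line 1: data = {'items': [4, 15], 'count': 2}
After line 2 (append 4 + 15 = 19): data = {'items': [4, 15, 19], 'count': 2}
After line 3 (count = len(items) = 3): data = {'items': [4, 15, 19], 'count': 3}

{'items': [4, 15, 19], 'count': 3}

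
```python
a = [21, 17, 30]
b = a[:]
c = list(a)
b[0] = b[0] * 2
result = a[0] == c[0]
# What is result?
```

After line 1: a = [21, 17, 30]
After line 2 (b = a[:], copy): a = [21, 17, 30], b = [21, 17, 30]
After line 3 (c = list(a) is a copy, new object): c = [21, 17, 30]
After line 4 (b[0] = 21 * 2 = 42; only b mutates (copy)): a = [21, 17, 30], b = [42, 17, 30], c = [21, 17, 30]
After line 5 (a[0] = 21, c[0] = 21; result = True)

True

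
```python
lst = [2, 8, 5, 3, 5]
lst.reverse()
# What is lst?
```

[5, 3, 5, 8, 2]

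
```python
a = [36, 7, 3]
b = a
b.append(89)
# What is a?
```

After line 1: a = [36, 7, 3]
After line 2 (b = a is an alias, same object): a = [36, 7, 3], b = [36, 7, 3]
After line 3 (b.append mutates the shared list): a = [36, 7, 3, 89], b = [36, 7, 3, 89]

[36, 7, 3, 89]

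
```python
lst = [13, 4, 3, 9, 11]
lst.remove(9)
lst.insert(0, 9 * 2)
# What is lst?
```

After line 1: lst = [13, 4, 3, 9, 11]
After line 2 (remove first 9): lst = [13, 4, 3, 11]
After line 3 (insert 18 at index 0): lst = [18, 13, 4, 3, 11]

[18, 13, 4, 3, 11]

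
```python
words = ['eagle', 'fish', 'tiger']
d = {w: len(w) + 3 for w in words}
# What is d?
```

{'eagle': 8, 'fish': 7, 'tiger': 8}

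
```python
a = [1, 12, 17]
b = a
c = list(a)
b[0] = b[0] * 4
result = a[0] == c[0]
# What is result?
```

After line 1: a = [1, 12, 17]
After line 2 (b = a, alias): a = [1, 12, 17], b = [1, 12, 17]
After line 3 (c = list(a) is a copy, new object): c = [1, 12, 17]
After line 4 (b[0] = 1 * 4 = 4; mutates shared a/b): a = b = [4, 12, 17], c = [1, 12, 17]
After line 5 (a[0] = 4, c[0] = 1; result = False)

False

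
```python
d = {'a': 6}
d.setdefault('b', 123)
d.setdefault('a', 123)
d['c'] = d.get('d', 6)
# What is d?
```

After line 1: d = {'a': 6}
After line 2 (setdefault adds 'b'=123): d = {'a': 6, 'b': 123}
After line 3 (setdefault 'a' no-op, already exists): d = {'a': 6, 'b': 123}
After line 4 (get('d', 6) returns default since 'd' not in d): d = {'a': 6, 'b': 123, 'c': 6}

{'a': 6, 'b': 123, 'c': 6}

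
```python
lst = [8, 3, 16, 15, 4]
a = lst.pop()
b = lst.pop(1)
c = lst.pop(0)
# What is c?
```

After line 1: lst = [8, 3, 16, 15, 4]
After line 2 (pop() -> a = 4): lst = [8, 3, 16, 15]
After line 3 (pop(1) -> b = 3): lst = [8, 16, 15]
After line 4 (pop(0) -> c = 8): lst = [16, 15]

8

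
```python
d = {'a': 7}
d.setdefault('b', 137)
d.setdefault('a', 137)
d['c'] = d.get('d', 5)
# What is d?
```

After line 1: d = {'a': 7}
After line 2 (setdefault adds 'b'=137): d = {'a': 7, 'b': 137}
After line 3 (setdefault 'a' no-op, already exists): d = {'a': 7, 'b': 137}
After line 4 (get('d', 5) returns default since 'd' not in d): d = {'a': 7, 'b': 137, 'c': 5}

{'a': 7, 'b': 137, 'c': 5}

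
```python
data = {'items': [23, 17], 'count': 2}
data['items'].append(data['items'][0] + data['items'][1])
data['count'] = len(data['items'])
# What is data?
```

After line 1: data = {'items': [23, 17], 'count': 2}
After line 2 (append 23 + 17 = 40): data = {'items': [23, 17, 40], 'count': 2}
After line 3 (count = len(items) = 3): data = {'items': [23, 17, 40], 'count': 3}

{'items': [23, 17, 40], 'count': 3}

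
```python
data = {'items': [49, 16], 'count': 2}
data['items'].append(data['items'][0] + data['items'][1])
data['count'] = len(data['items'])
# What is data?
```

After line 1: data = {'items': [49, 16], 'count': 2}
After line 2 (append 49 + 16 = 65): data = {'items': [49, 16, 65], 'count': 2}
After line 3 (count = len(items) = 3): data = {'items': [49, 16, 65], 'count': 3}

{'items': [49, 16, 65], 'count': 3}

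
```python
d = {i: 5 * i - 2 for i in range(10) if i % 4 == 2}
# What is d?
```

{2: 8, 6: 28}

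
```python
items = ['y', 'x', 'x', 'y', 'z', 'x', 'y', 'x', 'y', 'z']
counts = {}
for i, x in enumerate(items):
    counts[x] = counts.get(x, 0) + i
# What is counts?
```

Initial: counts = {}, items = ['y', 'x', 'x', 'y', 'z', 'x', 'y', 'x', 'y', 'z']
i=0, x='y': counts = {'y': 0}
i=1, x='x': counts = {'y': 0, 'x': 1}
i=2, x='x': counts = {'y': 0, 'x': 3}
i=3, x='y': counts = {'y': 3, 'x': 3}
i=4, x='z': counts = {'y': 3, 'x': 3, 'z': 4}
i=5, x='x': counts = {'y': 3, 'x': 8, 'z': 4}
i=6, x='y': counts = {'y': 9, 'x': 8, 'z': 4}
i=7, x='x': counts = {'y': 9, 'x': 15, 'z': 4}
i=8, x='y': counts = {'y': 17, 'x': 15, 'z': 4}
i=9, x='z': counts = {'y': 17, 'x': 15, 'z': 13}

{'y': 17, 'x': 15, 'z': 13}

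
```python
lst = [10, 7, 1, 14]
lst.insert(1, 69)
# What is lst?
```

[10, 69, 7, 1, 14]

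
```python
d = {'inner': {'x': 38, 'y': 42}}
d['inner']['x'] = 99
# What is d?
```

After line 1: d = {'inner': {'x': 38, 'y': 42}}
After line 2 (inner x overwritten): d = {'inner': {'x': 99, 'y': 42}}

{'inner': {'x': 99, 'y': 42}}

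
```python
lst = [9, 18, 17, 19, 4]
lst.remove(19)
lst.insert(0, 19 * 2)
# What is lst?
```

After line 1: lst = [9, 18, 17, 19, 4]
After line 2 (remove first 19): lst = [9, 18, 17, 4]
After line 3 (insert 38 at index 0): lst = [38, 9, 18, 17, 4]

[38, 9, 18, 17, 4]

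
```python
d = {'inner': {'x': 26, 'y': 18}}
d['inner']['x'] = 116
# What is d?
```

After line 1: d = {'inner': {'x': 26, 'y': 18}}
After line 2 (inner x overwritten): d = {'inner': {'x': 116, 'y': 18}}

{'inner': {'x': 116, 'y': 18}}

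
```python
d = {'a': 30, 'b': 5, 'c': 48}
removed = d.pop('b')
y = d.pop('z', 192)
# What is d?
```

After line 1: d = {'a': 30, 'b': 5, 'c': 48}
After line 2 (pop 'b' returns 5): d = {'a': 30, 'c': 48}, removed = 5
After line 3 (pop 'z' missing, returns default 192): d = {'a': 30, 'c': 48}, y = 192

{'a': 30, 'c': 48}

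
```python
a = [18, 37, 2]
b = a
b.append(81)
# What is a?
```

After line 1: a = [18, 37, 2]
After line 2 (b = a is an alias, same object): a = [18, 37, 2], b = [18, 37, 2]
After line 3 (b.append mutates the shared list): a = [18, 37, 2, 81], b = [18, 37, 2, 81]

[18, 37, 2, 81]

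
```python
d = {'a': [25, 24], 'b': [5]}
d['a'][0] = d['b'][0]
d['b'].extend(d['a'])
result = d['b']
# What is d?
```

After line 1: d = {'a': [25, 24], 'b': [5]}
After line 2 (a[0] = b[0] = 5): d = {'a': [5, 24], 'b': [5]}
After line 3 (b.extend(a) appends [5, 24]): d = {'a': [5, 24], 'b': [5, 5, 24]}
After line 4: result = d['b'] = [5, 5, 24]

{'a': [5, 24], 'b': [5, 5, 24]}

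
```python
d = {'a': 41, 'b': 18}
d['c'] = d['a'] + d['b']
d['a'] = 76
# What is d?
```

After line 1: d = {'a': 41, 'b': 18}
After line 2 (d['c'] = 41 + 18): d = {'a': 41, 'b': 18, 'c': 59}
After line 3: d = {'a': 76, 'b': 18, 'c': 59}

{'a': 76, 'b': 18, 'c': 59}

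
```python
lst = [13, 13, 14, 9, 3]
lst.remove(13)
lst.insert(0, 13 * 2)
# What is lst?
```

After line 1: lst = [13, 13, 14, 9, 3]
After line 2 (remove first 13): lst = [13, 14, 9, 3]
After line 3 (insert 26 at index 0): lst = [26, 13, 14, 9, 3]

[26, 13, 14, 9, 3]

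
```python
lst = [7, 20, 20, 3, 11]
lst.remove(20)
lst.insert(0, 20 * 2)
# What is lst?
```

After line 1: lst = [7, 20, 20, 3, 11]
After line 2 (remove first 20): lst = [7, 20, 3, 11]
After line 3 (insert 40 at index 0): lst = [40, 7, 20, 3, 11]

[40, 7, 20, 3, 11]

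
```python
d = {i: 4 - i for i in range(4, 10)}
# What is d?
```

{4: 0, 5: -1, 6: -2, 7: -3, 8: -4, 9: -5}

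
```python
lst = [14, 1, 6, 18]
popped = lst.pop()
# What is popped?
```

18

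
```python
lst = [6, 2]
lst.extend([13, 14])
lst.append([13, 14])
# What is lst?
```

After line 1: lst = [6, 2]
After line 2 (extend unpacks [13, 14]): lst = [6, 2, 13, 14]
After line 3 (append adds [13, 14] as single element): lst = [6, 2, 13, 14, [13, 14]]

[6, 2, 13, 14, [13, 14]]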